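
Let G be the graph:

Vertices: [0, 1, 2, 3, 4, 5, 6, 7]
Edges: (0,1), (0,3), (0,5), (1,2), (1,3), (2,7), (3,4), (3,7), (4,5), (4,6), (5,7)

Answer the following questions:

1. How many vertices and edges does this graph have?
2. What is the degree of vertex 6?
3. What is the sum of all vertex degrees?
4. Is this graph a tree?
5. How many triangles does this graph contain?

Count: 8 vertices, 11 edges.
Vertex 6 has neighbors [4], degree = 1.
Handshaking lemma: 2 * 11 = 22.
A tree on 8 vertices has 7 edges. This graph has 11 edges (4 extra). Not a tree.
Number of triangles = 1.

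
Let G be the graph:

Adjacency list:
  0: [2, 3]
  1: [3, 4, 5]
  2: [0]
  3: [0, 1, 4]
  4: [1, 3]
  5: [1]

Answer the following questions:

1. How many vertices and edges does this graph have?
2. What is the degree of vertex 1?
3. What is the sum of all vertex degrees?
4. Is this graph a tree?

Count: 6 vertices, 6 edges.
Vertex 1 has neighbors [3, 4, 5], degree = 3.
Handshaking lemma: 2 * 6 = 12.
A tree on 6 vertices has 5 edges. This graph has 6 edges (1 extra). Not a tree.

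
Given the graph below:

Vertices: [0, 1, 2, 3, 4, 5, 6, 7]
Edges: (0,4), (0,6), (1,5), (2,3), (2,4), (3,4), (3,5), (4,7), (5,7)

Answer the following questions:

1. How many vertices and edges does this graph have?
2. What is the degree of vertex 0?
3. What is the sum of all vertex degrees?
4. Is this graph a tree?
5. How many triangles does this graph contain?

Count: 8 vertices, 9 edges.
Vertex 0 has neighbors [4, 6], degree = 2.
Handshaking lemma: 2 * 9 = 18.
A tree on 8 vertices has 7 edges. This graph has 9 edges (2 extra). Not a tree.
Number of triangles = 1.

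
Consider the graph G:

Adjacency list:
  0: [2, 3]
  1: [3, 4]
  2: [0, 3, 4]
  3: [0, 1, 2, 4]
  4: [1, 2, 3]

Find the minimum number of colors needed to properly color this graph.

The graph has a maximum clique of size 3 (lower bound on chromatic number).
A valid 3-coloring: {0: 2, 1: 1, 2: 1, 3: 0, 4: 2}.
Chromatic number = 3.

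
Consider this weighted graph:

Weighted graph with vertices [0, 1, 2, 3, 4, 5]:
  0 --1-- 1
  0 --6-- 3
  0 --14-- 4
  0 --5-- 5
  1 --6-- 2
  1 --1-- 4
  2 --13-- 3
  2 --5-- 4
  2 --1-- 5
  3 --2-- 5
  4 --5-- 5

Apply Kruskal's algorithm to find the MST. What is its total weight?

Applying Kruskal's algorithm (sort edges by weight, add if no cycle):
  Add (0,1) w=1
  Add (1,4) w=1
  Add (2,5) w=1
  Add (3,5) w=2
  Add (0,5) w=5
  Skip (2,4) w=5 (creates cycle)
  Skip (4,5) w=5 (creates cycle)
  Skip (0,3) w=6 (creates cycle)
  Skip (1,2) w=6 (creates cycle)
  Skip (2,3) w=13 (creates cycle)
  Skip (0,4) w=14 (creates cycle)
MST weight = 10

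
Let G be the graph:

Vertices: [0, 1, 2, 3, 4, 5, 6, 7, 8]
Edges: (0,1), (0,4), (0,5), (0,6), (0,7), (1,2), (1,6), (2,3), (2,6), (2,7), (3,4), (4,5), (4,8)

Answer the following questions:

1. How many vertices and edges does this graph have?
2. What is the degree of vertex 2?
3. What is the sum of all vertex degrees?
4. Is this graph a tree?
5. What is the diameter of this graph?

Count: 9 vertices, 13 edges.
Vertex 2 has neighbors [1, 3, 6, 7], degree = 4.
Handshaking lemma: 2 * 13 = 26.
A tree on 9 vertices has 8 edges. This graph has 13 edges (5 extra). Not a tree.
Diameter (longest shortest path) = 3.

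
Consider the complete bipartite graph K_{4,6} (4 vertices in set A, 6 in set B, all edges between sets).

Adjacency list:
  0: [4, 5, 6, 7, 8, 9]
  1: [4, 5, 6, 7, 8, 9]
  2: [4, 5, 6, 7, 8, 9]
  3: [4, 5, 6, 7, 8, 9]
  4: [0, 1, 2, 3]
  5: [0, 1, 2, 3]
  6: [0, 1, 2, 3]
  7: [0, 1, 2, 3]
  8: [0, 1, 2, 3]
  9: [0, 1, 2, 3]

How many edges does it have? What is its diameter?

K_{4,6} has 4 * 6 = 24 edges.
Any vertex reaches any opposite-side vertex in 1 step; same-side vertices reach in 2 steps via any opposite-side vertex.
Diameter = 2.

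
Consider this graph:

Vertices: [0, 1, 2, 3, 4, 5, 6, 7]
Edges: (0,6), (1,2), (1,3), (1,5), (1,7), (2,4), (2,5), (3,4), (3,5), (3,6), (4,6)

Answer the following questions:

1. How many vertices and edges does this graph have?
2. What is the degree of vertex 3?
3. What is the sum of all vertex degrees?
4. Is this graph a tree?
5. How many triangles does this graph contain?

Count: 8 vertices, 11 edges.
Vertex 3 has neighbors [1, 4, 5, 6], degree = 4.
Handshaking lemma: 2 * 11 = 22.
A tree on 8 vertices has 7 edges. This graph has 11 edges (4 extra). Not a tree.
Number of triangles = 3.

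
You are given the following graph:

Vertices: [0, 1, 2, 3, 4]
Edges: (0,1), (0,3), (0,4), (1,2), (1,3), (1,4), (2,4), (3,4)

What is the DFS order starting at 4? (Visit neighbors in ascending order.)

DFS from vertex 4 (neighbors processed in ascending order):
Visit order: 4, 0, 1, 2, 3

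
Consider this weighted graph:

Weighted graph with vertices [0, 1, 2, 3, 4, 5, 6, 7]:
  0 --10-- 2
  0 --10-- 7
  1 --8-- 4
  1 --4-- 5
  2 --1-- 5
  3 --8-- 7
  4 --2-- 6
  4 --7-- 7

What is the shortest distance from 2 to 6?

Using Dijkstra's algorithm from vertex 2:
Shortest path: 2 -> 5 -> 1 -> 4 -> 6
Total weight: 1 + 4 + 8 + 2 = 15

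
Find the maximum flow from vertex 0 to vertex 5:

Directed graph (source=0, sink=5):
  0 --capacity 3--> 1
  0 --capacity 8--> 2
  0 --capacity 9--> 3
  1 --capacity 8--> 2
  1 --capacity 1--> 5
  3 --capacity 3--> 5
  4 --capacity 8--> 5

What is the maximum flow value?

Computing max flow:
  Flow on (0->1): 1/3
  Flow on (0->3): 3/9
  Flow on (1->5): 1/1
  Flow on (3->5): 3/3
Maximum flow = 4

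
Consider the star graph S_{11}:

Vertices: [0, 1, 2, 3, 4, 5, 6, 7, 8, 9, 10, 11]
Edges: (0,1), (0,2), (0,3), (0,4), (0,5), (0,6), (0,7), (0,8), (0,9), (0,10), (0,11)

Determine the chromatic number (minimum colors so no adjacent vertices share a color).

S_{11} has one hub adjacent to 11 leaves; leaves are pairwise non-adjacent.
Color the hub 0 and every leaf 1.
Chromatic number = 2.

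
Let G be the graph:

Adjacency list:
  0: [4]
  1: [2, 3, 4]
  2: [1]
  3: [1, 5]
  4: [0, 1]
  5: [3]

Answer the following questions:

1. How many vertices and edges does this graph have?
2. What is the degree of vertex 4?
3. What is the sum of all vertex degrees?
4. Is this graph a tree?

Count: 6 vertices, 5 edges.
Vertex 4 has neighbors [0, 1], degree = 2.
Handshaking lemma: 2 * 5 = 10.
A graph is a tree iff it is connected and has exactly n-1 edges. This graph is connected (all 6 vertices in one component) and has 6-1 = 5 edges. It is a tree.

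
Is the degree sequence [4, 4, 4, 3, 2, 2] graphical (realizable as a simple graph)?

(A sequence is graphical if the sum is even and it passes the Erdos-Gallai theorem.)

Sum of degrees = 19. Sum is odd, so the sequence is NOT graphical.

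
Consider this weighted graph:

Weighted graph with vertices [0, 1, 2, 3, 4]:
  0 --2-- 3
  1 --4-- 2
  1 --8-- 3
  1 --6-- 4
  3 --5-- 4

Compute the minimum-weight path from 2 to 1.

Using Dijkstra's algorithm from vertex 2:
Shortest path: 2 -> 1
Total weight: 4 = 4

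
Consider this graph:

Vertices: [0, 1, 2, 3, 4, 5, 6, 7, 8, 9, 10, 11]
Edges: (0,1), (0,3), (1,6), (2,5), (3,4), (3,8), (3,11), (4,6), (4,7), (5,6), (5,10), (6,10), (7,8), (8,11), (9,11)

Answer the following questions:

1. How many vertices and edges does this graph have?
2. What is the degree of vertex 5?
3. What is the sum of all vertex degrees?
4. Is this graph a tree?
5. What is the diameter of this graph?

Count: 12 vertices, 15 edges.
Vertex 5 has neighbors [2, 6, 10], degree = 3.
Handshaking lemma: 2 * 15 = 30.
A tree on 12 vertices has 11 edges. This graph has 15 edges (4 extra). Not a tree.
Diameter (longest shortest path) = 6.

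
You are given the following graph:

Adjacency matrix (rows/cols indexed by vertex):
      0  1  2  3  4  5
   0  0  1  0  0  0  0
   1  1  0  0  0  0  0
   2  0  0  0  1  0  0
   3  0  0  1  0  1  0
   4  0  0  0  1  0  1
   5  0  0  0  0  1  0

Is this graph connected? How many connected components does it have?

Checking connectivity: the graph has 2 connected component(s).
Components: [[0, 1], [2, 3, 4, 5]]. The graph is NOT connected.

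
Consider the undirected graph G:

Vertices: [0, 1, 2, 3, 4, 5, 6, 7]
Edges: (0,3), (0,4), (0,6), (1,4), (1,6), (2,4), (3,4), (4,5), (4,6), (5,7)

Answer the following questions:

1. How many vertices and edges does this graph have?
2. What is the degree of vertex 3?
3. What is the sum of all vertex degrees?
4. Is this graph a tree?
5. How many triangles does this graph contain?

Count: 8 vertices, 10 edges.
Vertex 3 has neighbors [0, 4], degree = 2.
Handshaking lemma: 2 * 10 = 20.
A tree on 8 vertices has 7 edges. This graph has 10 edges (3 extra). Not a tree.
Number of triangles = 3.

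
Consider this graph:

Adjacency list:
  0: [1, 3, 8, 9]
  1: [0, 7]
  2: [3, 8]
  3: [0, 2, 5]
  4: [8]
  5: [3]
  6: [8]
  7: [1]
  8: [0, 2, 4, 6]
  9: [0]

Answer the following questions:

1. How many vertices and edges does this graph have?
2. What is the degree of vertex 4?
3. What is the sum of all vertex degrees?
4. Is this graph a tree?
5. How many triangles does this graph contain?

Count: 10 vertices, 10 edges.
Vertex 4 has neighbors [8], degree = 1.
Handshaking lemma: 2 * 10 = 20.
A tree on 10 vertices has 9 edges. This graph has 10 edges (1 extra). Not a tree.
Number of triangles = 0.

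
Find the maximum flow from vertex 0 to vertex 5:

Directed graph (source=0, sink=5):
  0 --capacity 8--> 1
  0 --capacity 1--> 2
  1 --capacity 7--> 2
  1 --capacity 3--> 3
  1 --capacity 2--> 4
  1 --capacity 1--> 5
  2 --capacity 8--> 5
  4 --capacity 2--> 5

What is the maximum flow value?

Computing max flow:
  Flow on (0->1): 8/8
  Flow on (0->2): 1/1
  Flow on (1->2): 7/7
  Flow on (1->5): 1/1
  Flow on (2->5): 8/8
Maximum flow = 9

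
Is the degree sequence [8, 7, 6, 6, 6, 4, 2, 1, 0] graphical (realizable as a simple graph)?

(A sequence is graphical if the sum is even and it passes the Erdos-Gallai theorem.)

Sum of degrees = 40. Sum is even but fails Erdos-Gallai. The sequence is NOT graphical.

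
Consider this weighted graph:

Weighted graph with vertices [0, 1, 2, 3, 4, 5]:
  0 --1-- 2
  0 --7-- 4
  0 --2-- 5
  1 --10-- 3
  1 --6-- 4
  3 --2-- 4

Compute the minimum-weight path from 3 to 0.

Using Dijkstra's algorithm from vertex 3:
Shortest path: 3 -> 4 -> 0
Total weight: 2 + 7 = 9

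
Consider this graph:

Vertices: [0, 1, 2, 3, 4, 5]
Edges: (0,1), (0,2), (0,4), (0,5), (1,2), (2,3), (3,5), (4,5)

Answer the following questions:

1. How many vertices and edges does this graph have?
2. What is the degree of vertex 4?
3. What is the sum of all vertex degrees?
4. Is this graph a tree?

Count: 6 vertices, 8 edges.
Vertex 4 has neighbors [0, 5], degree = 2.
Handshaking lemma: 2 * 8 = 16.
A tree on 6 vertices has 5 edges. This graph has 8 edges (3 extra). Not a tree.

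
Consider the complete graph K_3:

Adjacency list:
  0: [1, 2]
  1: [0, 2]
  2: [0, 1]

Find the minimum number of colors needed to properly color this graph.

In K_3, every vertex is adjacent to every other vertex.
Each vertex needs a unique color.
Chromatic number = 3.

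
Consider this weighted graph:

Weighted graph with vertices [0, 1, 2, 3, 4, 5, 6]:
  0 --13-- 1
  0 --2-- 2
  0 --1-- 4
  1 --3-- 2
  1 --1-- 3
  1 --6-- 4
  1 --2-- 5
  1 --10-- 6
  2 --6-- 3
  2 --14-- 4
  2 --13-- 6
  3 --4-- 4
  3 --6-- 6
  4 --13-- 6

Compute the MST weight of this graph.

Applying Kruskal's algorithm (sort edges by weight, add if no cycle):
  Add (0,4) w=1
  Add (1,3) w=1
  Add (0,2) w=2
  Add (1,5) w=2
  Add (1,2) w=3
  Skip (3,4) w=4 (creates cycle)
  Skip (1,4) w=6 (creates cycle)
  Skip (2,3) w=6 (creates cycle)
  Add (3,6) w=6
  Skip (1,6) w=10 (creates cycle)
  Skip (0,1) w=13 (creates cycle)
  Skip (2,6) w=13 (creates cycle)
  Skip (4,6) w=13 (creates cycle)
  Skip (2,4) w=14 (creates cycle)
MST weight = 15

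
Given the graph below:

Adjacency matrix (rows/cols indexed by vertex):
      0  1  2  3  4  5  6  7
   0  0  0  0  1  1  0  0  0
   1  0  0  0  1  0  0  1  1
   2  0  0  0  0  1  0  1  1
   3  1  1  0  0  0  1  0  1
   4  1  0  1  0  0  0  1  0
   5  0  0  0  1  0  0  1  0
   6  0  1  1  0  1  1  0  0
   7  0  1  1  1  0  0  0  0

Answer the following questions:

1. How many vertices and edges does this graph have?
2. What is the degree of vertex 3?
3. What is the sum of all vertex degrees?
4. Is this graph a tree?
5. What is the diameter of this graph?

Count: 8 vertices, 12 edges.
Vertex 3 has neighbors [0, 1, 5, 7], degree = 4.
Handshaking lemma: 2 * 12 = 24.
A tree on 8 vertices has 7 edges. This graph has 12 edges (5 extra). Not a tree.
Diameter (longest shortest path) = 2.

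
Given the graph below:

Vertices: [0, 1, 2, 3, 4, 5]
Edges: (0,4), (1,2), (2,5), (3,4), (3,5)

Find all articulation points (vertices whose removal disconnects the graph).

An articulation point is a vertex whose removal disconnects the graph.
Articulation points: [2, 3, 4, 5]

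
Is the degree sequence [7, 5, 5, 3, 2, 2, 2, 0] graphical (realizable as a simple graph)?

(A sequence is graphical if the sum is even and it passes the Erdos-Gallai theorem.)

Sum of degrees = 26. Sum is even but fails Erdos-Gallai. The sequence is NOT graphical.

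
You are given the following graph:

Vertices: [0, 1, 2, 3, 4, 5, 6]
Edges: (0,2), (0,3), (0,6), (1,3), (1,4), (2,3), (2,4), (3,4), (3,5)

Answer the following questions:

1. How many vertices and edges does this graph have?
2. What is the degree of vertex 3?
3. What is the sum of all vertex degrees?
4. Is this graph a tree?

Count: 7 vertices, 9 edges.
Vertex 3 has neighbors [0, 1, 2, 4, 5], degree = 5.
Handshaking lemma: 2 * 9 = 18.
A tree on 7 vertices has 6 edges. This graph has 9 edges (3 extra). Not a tree.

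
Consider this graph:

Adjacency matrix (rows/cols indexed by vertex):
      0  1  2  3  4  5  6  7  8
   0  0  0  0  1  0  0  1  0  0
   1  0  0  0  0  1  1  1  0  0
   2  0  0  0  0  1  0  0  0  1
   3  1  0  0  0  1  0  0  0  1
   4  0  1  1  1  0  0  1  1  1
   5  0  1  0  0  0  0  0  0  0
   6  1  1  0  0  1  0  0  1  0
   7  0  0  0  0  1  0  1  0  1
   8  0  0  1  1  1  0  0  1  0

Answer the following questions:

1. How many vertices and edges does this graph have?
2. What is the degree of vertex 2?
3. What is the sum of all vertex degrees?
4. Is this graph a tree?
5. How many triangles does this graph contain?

Count: 9 vertices, 14 edges.
Vertex 2 has neighbors [4, 8], degree = 2.
Handshaking lemma: 2 * 14 = 28.
A tree on 9 vertices has 8 edges. This graph has 14 edges (6 extra). Not a tree.
Number of triangles = 5.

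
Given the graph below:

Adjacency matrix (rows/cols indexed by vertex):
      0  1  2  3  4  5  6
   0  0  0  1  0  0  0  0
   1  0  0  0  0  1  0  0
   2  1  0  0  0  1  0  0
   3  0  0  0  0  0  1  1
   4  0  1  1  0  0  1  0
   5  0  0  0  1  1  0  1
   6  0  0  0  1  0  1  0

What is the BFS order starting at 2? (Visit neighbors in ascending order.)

BFS from vertex 2 (neighbors processed in ascending order):
Visit order: 2, 0, 4, 1, 5, 3, 6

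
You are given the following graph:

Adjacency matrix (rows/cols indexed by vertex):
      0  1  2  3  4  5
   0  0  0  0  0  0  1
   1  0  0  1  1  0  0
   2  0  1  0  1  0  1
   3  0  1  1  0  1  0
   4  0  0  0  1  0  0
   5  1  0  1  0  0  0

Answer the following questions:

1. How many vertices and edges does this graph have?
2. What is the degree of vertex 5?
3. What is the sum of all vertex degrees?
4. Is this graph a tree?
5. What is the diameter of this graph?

Count: 6 vertices, 6 edges.
Vertex 5 has neighbors [0, 2], degree = 2.
Handshaking lemma: 2 * 6 = 12.
A tree on 6 vertices has 5 edges. This graph has 6 edges (1 extra). Not a tree.
Diameter (longest shortest path) = 4.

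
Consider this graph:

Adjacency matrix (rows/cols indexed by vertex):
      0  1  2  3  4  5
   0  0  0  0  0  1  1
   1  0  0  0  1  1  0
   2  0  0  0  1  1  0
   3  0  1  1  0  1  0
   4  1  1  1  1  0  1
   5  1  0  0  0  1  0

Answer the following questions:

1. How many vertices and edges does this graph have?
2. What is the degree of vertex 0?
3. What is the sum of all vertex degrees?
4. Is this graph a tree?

Count: 6 vertices, 8 edges.
Vertex 0 has neighbors [4, 5], degree = 2.
Handshaking lemma: 2 * 8 = 16.
A tree on 6 vertices has 5 edges. This graph has 8 edges (3 extra). Not a tree.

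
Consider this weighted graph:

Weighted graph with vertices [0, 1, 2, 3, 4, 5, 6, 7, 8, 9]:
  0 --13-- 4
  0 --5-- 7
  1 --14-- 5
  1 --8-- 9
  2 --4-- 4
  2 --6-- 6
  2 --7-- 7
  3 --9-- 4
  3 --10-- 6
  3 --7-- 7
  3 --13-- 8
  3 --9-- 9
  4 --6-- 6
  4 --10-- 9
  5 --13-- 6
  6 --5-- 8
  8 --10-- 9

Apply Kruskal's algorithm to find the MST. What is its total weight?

Applying Kruskal's algorithm (sort edges by weight, add if no cycle):
  Add (2,4) w=4
  Add (0,7) w=5
  Add (6,8) w=5
  Add (2,6) w=6
  Skip (4,6) w=6 (creates cycle)
  Add (2,7) w=7
  Add (3,7) w=7
  Add (1,9) w=8
  Skip (3,4) w=9 (creates cycle)
  Add (3,9) w=9
  Skip (3,6) w=10 (creates cycle)
  Skip (4,9) w=10 (creates cycle)
  Skip (8,9) w=10 (creates cycle)
  Skip (0,4) w=13 (creates cycle)
  Skip (3,8) w=13 (creates cycle)
  Add (5,6) w=13
  Skip (1,5) w=14 (creates cycle)
MST weight = 64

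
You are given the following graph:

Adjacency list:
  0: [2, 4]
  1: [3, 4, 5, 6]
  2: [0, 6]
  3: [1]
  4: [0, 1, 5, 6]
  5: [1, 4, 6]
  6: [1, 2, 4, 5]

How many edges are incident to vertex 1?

Vertex 1 has neighbors [3, 4, 5, 6], so deg(1) = 4.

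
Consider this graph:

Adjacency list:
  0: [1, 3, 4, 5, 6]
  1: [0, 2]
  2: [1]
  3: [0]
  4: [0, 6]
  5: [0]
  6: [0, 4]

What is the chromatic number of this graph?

The graph has a maximum clique of size 3 (lower bound on chromatic number).
A valid 3-coloring: {0: 0, 1: 1, 2: 0, 3: 1, 4: 1, 5: 1, 6: 2}.
Chromatic number = 3.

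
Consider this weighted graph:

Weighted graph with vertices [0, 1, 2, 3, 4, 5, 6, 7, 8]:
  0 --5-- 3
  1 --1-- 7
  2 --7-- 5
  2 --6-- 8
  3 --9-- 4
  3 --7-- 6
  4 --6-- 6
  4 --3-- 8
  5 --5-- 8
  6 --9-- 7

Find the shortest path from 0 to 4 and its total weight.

Using Dijkstra's algorithm from vertex 0:
Shortest path: 0 -> 3 -> 4
Total weight: 5 + 9 = 14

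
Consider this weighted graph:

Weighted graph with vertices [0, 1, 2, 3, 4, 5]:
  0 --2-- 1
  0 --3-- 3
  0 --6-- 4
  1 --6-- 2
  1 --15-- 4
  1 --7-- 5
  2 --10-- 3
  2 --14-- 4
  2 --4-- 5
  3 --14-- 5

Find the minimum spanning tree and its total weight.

Applying Kruskal's algorithm (sort edges by weight, add if no cycle):
  Add (0,1) w=2
  Add (0,3) w=3
  Add (2,5) w=4
  Add (0,4) w=6
  Add (1,2) w=6
  Skip (1,5) w=7 (creates cycle)
  Skip (2,3) w=10 (creates cycle)
  Skip (2,4) w=14 (creates cycle)
  Skip (3,5) w=14 (creates cycle)
  Skip (1,4) w=15 (creates cycle)
MST weight = 21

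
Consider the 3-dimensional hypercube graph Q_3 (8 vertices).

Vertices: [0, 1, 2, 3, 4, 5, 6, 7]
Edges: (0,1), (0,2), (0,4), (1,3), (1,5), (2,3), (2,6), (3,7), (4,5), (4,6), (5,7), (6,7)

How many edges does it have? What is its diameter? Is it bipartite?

The 3-dimensional hypercube Q_3 has 8 vertices and each vertex has degree 3.
Total edges = 8 * 3 / 2 = 12.
Diameter = 3 (max Hamming distance between binary labels).
Hypercubes are bipartite (partition by parity of binary representation).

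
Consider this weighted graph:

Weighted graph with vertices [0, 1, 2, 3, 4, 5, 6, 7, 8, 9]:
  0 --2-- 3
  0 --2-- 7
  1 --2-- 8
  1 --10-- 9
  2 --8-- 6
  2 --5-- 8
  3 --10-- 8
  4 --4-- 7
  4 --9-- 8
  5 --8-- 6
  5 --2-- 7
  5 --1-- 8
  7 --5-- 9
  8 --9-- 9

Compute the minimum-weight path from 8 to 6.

Using Dijkstra's algorithm from vertex 8:
Shortest path: 8 -> 5 -> 6
Total weight: 1 + 8 = 9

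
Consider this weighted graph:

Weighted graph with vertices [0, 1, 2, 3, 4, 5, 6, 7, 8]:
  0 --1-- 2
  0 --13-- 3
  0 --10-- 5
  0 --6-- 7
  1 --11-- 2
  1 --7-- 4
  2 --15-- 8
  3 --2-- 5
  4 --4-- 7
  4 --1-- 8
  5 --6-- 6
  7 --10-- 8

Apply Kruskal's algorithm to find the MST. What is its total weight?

Applying Kruskal's algorithm (sort edges by weight, add if no cycle):
  Add (0,2) w=1
  Add (4,8) w=1
  Add (3,5) w=2
  Add (4,7) w=4
  Add (0,7) w=6
  Add (5,6) w=6
  Add (1,4) w=7
  Add (0,5) w=10
  Skip (7,8) w=10 (creates cycle)
  Skip (1,2) w=11 (creates cycle)
  Skip (0,3) w=13 (creates cycle)
  Skip (2,8) w=15 (creates cycle)
MST weight = 37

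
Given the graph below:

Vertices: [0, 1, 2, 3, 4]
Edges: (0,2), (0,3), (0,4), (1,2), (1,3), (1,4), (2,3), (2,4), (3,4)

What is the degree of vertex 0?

Vertex 0 has neighbors [2, 3, 4], so deg(0) = 3.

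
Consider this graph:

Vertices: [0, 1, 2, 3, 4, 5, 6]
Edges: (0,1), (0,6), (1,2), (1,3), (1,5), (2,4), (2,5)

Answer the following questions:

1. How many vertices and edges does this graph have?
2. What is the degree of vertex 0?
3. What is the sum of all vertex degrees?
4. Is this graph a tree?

Count: 7 vertices, 7 edges.
Vertex 0 has neighbors [1, 6], degree = 2.
Handshaking lemma: 2 * 7 = 14.
A tree on 7 vertices has 6 edges. This graph has 7 edges (1 extra). Not a tree.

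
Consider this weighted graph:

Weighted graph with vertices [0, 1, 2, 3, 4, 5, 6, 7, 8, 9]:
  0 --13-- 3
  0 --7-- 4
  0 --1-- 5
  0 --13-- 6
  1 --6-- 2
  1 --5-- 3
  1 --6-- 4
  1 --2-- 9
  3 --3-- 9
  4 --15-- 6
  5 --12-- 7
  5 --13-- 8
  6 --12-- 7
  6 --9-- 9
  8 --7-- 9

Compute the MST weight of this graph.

Applying Kruskal's algorithm (sort edges by weight, add if no cycle):
  Add (0,5) w=1
  Add (1,9) w=2
  Add (3,9) w=3
  Skip (1,3) w=5 (creates cycle)
  Add (1,2) w=6
  Add (1,4) w=6
  Add (0,4) w=7
  Add (8,9) w=7
  Add (6,9) w=9
  Add (5,7) w=12
  Skip (6,7) w=12 (creates cycle)
  Skip (0,6) w=13 (creates cycle)
  Skip (0,3) w=13 (creates cycle)
  Skip (5,8) w=13 (creates cycle)
  Skip (4,6) w=15 (creates cycle)
MST weight = 53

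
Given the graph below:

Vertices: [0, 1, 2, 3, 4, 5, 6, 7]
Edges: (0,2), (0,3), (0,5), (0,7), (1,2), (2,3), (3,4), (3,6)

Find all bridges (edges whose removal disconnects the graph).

A bridge is an edge whose removal increases the number of connected components.
Bridges found: (0,5), (0,7), (1,2), (3,4), (3,6)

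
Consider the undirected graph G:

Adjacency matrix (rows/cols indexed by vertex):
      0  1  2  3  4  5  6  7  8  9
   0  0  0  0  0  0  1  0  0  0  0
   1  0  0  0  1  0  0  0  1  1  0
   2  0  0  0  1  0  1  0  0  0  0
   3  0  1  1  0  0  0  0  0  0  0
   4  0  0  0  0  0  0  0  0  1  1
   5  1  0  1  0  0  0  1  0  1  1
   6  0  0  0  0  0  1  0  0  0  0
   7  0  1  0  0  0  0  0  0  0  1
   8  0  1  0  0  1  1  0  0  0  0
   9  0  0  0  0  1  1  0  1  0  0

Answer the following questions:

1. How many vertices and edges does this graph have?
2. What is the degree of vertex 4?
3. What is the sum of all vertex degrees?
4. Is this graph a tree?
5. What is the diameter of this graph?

Count: 10 vertices, 12 edges.
Vertex 4 has neighbors [8, 9], degree = 2.
Handshaking lemma: 2 * 12 = 24.
A tree on 10 vertices has 9 edges. This graph has 12 edges (3 extra). Not a tree.
Diameter (longest shortest path) = 3.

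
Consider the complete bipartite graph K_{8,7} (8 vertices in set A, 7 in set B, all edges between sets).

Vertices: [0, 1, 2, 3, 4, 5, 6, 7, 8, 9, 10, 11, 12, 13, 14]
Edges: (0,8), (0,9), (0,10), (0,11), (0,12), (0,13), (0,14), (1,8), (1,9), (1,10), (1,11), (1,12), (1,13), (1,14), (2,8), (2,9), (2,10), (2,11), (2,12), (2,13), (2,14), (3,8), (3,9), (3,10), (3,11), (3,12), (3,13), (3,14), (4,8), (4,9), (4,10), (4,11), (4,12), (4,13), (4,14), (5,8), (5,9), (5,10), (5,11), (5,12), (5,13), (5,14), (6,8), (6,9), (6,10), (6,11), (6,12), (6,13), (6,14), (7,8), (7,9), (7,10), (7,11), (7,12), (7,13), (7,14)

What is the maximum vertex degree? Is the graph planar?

Set-A vertices have degree 7; set-B vertices have degree 8. Maximum degree = max(8,7) = 8.
K_{8,7} contains K_{3,3} as a subgraph (since both sides have >= 3 vertices); by Kuratowski's theorem it is not planar.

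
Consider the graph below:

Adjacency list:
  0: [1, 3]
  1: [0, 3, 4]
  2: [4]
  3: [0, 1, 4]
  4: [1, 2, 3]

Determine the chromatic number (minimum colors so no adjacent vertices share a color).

The graph has a maximum clique of size 3 (lower bound on chromatic number).
A valid 3-coloring: {0: 2, 1: 0, 2: 0, 3: 1, 4: 2}.
Chromatic number = 3.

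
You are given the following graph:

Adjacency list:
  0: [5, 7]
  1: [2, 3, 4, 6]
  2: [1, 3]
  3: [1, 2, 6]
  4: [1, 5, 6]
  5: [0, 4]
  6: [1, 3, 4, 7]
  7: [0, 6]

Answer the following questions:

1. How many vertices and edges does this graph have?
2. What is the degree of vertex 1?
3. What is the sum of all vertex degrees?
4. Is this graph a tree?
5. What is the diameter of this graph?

Count: 8 vertices, 11 edges.
Vertex 1 has neighbors [2, 3, 4, 6], degree = 4.
Handshaking lemma: 2 * 11 = 22.
A tree on 8 vertices has 7 edges. This graph has 11 edges (4 extra). Not a tree.
Diameter (longest shortest path) = 4.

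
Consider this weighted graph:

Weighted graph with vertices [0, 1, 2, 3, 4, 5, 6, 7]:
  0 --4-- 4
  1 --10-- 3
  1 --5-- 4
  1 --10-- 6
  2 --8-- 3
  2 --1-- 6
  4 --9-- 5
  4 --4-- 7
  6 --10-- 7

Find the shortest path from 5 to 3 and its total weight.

Using Dijkstra's algorithm from vertex 5:
Shortest path: 5 -> 4 -> 1 -> 3
Total weight: 9 + 5 + 10 = 24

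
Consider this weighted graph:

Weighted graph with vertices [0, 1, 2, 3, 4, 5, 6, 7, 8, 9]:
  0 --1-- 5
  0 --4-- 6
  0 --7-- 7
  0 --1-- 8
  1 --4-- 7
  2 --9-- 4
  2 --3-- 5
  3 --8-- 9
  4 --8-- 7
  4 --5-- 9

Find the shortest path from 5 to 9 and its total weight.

Using Dijkstra's algorithm from vertex 5:
Shortest path: 5 -> 2 -> 4 -> 9
Total weight: 3 + 9 + 5 = 17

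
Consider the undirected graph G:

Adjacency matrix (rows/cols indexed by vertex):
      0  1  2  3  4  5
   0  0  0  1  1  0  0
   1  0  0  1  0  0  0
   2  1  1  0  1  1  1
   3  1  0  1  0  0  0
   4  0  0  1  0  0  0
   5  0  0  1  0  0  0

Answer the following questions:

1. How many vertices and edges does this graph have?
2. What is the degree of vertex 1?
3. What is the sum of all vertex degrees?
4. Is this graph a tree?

Count: 6 vertices, 6 edges.
Vertex 1 has neighbors [2], degree = 1.
Handshaking lemma: 2 * 6 = 12.
A tree on 6 vertices has 5 edges. This graph has 6 edges (1 extra). Not a tree.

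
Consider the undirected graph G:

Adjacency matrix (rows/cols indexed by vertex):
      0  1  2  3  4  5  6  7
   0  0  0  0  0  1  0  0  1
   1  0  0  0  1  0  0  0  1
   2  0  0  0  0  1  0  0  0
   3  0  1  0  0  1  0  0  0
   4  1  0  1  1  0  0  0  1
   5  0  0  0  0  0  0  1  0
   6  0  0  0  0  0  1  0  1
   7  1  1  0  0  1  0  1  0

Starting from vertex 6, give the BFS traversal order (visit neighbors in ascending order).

BFS from vertex 6 (neighbors processed in ascending order):
Visit order: 6, 5, 7, 0, 1, 4, 3, 2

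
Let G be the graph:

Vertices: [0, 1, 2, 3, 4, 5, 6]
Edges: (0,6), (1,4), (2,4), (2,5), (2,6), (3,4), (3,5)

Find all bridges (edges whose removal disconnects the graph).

A bridge is an edge whose removal increases the number of connected components.
Bridges found: (0,6), (1,4), (2,6)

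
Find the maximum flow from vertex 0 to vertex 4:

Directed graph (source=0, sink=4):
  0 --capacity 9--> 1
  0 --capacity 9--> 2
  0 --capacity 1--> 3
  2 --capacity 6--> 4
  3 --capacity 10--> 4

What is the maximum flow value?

Computing max flow:
  Flow on (0->2): 6/9
  Flow on (0->3): 1/1
  Flow on (2->4): 6/6
  Flow on (3->4): 1/10
Maximum flow = 7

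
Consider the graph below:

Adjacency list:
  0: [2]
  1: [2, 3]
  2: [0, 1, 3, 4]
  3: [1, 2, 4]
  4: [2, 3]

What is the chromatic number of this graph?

The graph has a maximum clique of size 3 (lower bound on chromatic number).
A valid 3-coloring: {0: 1, 1: 2, 2: 0, 3: 1, 4: 2}.
Chromatic number = 3.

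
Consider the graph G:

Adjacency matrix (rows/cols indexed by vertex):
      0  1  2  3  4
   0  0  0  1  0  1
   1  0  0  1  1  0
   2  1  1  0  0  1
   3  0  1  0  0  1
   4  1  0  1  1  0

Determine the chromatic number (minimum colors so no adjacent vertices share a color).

The graph has a maximum clique of size 3 (lower bound on chromatic number).
A valid 3-coloring: {0: 2, 1: 1, 2: 0, 3: 0, 4: 1}.
Chromatic number = 3.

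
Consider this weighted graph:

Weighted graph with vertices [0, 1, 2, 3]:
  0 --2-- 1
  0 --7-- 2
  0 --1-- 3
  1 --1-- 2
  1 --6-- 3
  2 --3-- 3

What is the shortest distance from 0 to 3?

Using Dijkstra's algorithm from vertex 0:
Shortest path: 0 -> 3
Total weight: 1 = 1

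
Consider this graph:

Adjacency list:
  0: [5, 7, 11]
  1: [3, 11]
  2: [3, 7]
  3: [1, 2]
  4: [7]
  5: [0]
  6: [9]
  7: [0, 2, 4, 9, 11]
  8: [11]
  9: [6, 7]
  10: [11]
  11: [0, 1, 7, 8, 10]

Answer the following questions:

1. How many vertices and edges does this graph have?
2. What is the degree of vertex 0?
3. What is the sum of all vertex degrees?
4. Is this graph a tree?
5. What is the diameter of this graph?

Count: 12 vertices, 13 edges.
Vertex 0 has neighbors [5, 7, 11], degree = 3.
Handshaking lemma: 2 * 13 = 26.
A tree on 12 vertices has 11 edges. This graph has 13 edges (2 extra). Not a tree.
Diameter (longest shortest path) = 4.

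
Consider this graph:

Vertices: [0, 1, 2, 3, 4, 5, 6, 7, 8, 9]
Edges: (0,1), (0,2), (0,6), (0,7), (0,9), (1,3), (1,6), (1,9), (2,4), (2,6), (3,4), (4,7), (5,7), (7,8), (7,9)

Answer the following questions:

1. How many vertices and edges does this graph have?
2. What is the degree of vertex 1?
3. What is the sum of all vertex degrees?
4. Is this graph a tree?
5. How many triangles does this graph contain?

Count: 10 vertices, 15 edges.
Vertex 1 has neighbors [0, 3, 6, 9], degree = 4.
Handshaking lemma: 2 * 15 = 30.
A tree on 10 vertices has 9 edges. This graph has 15 edges (6 extra). Not a tree.
Number of triangles = 4.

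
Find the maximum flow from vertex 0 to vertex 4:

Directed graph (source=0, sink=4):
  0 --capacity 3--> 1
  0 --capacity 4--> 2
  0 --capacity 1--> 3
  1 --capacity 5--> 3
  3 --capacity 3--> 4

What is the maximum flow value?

Computing max flow:
  Flow on (0->1): 2/3
  Flow on (0->3): 1/1
  Flow on (1->3): 2/5
  Flow on (3->4): 3/3
Maximum flow = 3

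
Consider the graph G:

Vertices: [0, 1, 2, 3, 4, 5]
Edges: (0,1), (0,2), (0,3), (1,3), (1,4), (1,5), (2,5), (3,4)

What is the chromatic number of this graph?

The graph has a maximum clique of size 3 (lower bound on chromatic number).
A valid 3-coloring: {0: 1, 1: 0, 2: 0, 3: 2, 4: 1, 5: 1}.
Chromatic number = 3.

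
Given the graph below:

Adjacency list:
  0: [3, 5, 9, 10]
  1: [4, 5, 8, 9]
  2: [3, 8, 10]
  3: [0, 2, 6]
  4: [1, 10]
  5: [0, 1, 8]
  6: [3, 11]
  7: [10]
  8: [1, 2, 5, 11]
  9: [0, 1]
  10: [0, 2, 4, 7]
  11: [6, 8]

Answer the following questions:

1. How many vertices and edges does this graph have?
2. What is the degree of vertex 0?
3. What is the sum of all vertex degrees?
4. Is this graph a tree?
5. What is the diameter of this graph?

Count: 12 vertices, 17 edges.
Vertex 0 has neighbors [3, 5, 9, 10], degree = 4.
Handshaking lemma: 2 * 17 = 34.
A tree on 12 vertices has 11 edges. This graph has 17 edges (6 extra). Not a tree.
Diameter (longest shortest path) = 4.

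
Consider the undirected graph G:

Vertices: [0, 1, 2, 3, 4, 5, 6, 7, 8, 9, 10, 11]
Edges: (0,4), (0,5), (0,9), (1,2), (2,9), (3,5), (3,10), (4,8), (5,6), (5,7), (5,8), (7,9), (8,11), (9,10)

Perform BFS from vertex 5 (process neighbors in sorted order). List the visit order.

BFS from vertex 5 (neighbors processed in ascending order):
Visit order: 5, 0, 3, 6, 7, 8, 4, 9, 10, 11, 2, 1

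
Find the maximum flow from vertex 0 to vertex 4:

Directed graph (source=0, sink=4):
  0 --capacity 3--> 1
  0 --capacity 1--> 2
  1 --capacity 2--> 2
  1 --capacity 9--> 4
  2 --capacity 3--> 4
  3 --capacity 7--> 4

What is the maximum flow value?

Computing max flow:
  Flow on (0->1): 3/3
  Flow on (0->2): 1/1
  Flow on (1->4): 3/9
  Flow on (2->4): 1/3
Maximum flow = 4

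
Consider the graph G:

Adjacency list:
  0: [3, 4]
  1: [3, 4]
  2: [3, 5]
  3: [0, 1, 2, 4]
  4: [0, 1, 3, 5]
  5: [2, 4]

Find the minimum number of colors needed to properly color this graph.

The graph has a maximum clique of size 3 (lower bound on chromatic number).
A valid 3-coloring: {0: 2, 1: 2, 2: 1, 3: 0, 4: 1, 5: 0}.
Chromatic number = 3.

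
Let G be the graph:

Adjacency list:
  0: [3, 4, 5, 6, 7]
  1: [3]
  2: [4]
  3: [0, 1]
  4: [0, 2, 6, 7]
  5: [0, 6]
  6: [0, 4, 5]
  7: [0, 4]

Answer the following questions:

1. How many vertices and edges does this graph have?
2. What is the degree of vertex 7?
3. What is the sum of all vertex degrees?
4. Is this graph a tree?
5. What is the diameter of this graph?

Count: 8 vertices, 10 edges.
Vertex 7 has neighbors [0, 4], degree = 2.
Handshaking lemma: 2 * 10 = 20.
A tree on 8 vertices has 7 edges. This graph has 10 edges (3 extra). Not a tree.
Diameter (longest shortest path) = 4.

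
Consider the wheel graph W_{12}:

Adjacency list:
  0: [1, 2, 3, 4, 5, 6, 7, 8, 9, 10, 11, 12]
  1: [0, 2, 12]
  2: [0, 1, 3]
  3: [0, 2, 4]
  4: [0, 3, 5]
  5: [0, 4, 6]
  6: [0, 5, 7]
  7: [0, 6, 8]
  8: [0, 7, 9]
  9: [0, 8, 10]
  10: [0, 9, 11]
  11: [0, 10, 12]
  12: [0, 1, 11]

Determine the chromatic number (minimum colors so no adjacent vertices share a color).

W_{12} = C_{12} plus a hub adjacent to every cycle vertex.
The outer cycle needs 2 colors (even cycle); the hub is adjacent to all of them so needs a fresh color.
Chromatic number = 2 + 1 = 3.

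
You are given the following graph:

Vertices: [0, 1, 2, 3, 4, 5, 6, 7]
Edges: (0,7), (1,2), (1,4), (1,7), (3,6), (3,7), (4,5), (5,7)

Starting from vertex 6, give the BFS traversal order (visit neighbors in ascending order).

BFS from vertex 6 (neighbors processed in ascending order):
Visit order: 6, 3, 7, 0, 1, 5, 2, 4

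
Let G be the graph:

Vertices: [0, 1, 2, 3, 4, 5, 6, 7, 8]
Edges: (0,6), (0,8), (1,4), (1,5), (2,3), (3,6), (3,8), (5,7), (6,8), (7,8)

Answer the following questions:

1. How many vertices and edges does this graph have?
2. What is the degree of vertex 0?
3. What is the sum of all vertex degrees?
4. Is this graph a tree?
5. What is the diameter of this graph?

Count: 9 vertices, 10 edges.
Vertex 0 has neighbors [6, 8], degree = 2.
Handshaking lemma: 2 * 10 = 20.
A tree on 9 vertices has 8 edges. This graph has 10 edges (2 extra). Not a tree.
Diameter (longest shortest path) = 6.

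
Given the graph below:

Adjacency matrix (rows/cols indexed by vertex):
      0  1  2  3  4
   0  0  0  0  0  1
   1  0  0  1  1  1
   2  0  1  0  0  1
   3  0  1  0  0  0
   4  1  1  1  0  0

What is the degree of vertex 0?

Vertex 0 has neighbors [4], so deg(0) = 1.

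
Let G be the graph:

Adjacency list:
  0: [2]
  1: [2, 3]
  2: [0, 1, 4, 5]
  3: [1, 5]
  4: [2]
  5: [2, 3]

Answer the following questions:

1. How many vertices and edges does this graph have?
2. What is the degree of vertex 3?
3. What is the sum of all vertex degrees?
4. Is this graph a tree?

Count: 6 vertices, 6 edges.
Vertex 3 has neighbors [1, 5], degree = 2.
Handshaking lemma: 2 * 6 = 12.
A tree on 6 vertices has 5 edges. This graph has 6 edges (1 extra). Not a tree.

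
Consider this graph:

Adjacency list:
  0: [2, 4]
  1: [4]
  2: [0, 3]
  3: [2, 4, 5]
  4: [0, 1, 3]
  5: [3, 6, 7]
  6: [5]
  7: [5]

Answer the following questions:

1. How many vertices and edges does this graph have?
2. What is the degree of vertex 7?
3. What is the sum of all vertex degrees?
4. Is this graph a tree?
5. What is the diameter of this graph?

Count: 8 vertices, 8 edges.
Vertex 7 has neighbors [5], degree = 1.
Handshaking lemma: 2 * 8 = 16.
A tree on 8 vertices has 7 edges. This graph has 8 edges (1 extra). Not a tree.
Diameter (longest shortest path) = 4.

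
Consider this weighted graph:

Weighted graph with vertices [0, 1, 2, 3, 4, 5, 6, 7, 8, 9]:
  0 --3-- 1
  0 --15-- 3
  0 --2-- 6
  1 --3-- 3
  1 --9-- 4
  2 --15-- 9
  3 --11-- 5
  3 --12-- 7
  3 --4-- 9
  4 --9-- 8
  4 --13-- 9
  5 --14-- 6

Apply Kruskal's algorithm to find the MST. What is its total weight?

Applying Kruskal's algorithm (sort edges by weight, add if no cycle):
  Add (0,6) w=2
  Add (0,1) w=3
  Add (1,3) w=3
  Add (3,9) w=4
  Add (1,4) w=9
  Add (4,8) w=9
  Add (3,5) w=11
  Add (3,7) w=12
  Skip (4,9) w=13 (creates cycle)
  Skip (5,6) w=14 (creates cycle)
  Skip (0,3) w=15 (creates cycle)
  Add (2,9) w=15
MST weight = 68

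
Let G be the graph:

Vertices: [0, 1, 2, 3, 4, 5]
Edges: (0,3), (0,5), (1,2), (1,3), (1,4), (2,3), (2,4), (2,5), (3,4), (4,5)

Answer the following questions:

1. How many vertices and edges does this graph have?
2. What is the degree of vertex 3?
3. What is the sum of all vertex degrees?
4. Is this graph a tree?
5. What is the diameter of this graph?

Count: 6 vertices, 10 edges.
Vertex 3 has neighbors [0, 1, 2, 4], degree = 4.
Handshaking lemma: 2 * 10 = 20.
A tree on 6 vertices has 5 edges. This graph has 10 edges (5 extra). Not a tree.
Diameter (longest shortest path) = 2.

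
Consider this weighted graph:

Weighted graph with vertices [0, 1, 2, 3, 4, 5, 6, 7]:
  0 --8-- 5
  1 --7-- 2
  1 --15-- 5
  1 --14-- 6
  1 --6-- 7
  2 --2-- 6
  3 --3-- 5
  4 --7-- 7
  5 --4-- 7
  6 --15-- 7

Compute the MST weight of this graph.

Applying Kruskal's algorithm (sort edges by weight, add if no cycle):
  Add (2,6) w=2
  Add (3,5) w=3
  Add (5,7) w=4
  Add (1,7) w=6
  Add (1,2) w=7
  Add (4,7) w=7
  Add (0,5) w=8
  Skip (1,6) w=14 (creates cycle)
  Skip (1,5) w=15 (creates cycle)
  Skip (6,7) w=15 (creates cycle)
MST weight = 37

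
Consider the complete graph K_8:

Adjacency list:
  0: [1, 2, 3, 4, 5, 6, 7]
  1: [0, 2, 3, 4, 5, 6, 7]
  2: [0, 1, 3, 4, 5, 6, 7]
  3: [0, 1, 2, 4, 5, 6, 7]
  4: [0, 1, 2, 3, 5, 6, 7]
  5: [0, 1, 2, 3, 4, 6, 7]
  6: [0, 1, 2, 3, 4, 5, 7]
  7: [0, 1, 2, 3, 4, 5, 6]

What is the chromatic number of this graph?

In K_8, every vertex is adjacent to every other vertex.
Each vertex needs a unique color.
Chromatic number = 8.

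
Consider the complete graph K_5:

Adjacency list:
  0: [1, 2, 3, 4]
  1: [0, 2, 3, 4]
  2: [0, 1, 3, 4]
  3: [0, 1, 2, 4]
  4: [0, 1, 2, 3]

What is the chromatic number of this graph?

In K_5, every vertex is adjacent to every other vertex.
Each vertex needs a unique color.
Chromatic number = 5.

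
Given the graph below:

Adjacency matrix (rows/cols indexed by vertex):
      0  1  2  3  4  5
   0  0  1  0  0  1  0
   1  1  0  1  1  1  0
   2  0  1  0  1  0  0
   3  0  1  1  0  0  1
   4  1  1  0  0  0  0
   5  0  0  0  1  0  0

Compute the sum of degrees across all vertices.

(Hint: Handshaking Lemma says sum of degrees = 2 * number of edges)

Count edges: 7 edges.
By Handshaking Lemma: sum of degrees = 2 * 7 = 14.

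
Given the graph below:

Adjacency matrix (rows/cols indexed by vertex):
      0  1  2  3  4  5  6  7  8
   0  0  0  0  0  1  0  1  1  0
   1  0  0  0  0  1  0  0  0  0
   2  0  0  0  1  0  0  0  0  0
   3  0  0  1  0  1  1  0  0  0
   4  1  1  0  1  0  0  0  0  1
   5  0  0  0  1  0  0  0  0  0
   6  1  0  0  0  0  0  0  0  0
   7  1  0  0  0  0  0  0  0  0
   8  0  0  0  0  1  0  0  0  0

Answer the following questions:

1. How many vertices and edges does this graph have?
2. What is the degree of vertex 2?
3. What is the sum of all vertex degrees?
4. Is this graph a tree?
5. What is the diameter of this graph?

Count: 9 vertices, 8 edges.
Vertex 2 has neighbors [3], degree = 1.
Handshaking lemma: 2 * 8 = 16.
A graph is a tree iff it is connected and has exactly n-1 edges. This graph is connected (all 9 vertices in one component) and has 9-1 = 8 edges. It is a tree.
Diameter (longest shortest path) = 4.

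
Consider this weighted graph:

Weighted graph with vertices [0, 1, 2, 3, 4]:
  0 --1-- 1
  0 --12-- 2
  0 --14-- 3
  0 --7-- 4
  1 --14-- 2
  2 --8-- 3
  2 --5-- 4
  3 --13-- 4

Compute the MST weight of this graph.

Applying Kruskal's algorithm (sort edges by weight, add if no cycle):
  Add (0,1) w=1
  Add (2,4) w=5
  Add (0,4) w=7
  Add (2,3) w=8
  Skip (0,2) w=12 (creates cycle)
  Skip (3,4) w=13 (creates cycle)
  Skip (0,3) w=14 (creates cycle)
  Skip (1,2) w=14 (creates cycle)
MST weight = 21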